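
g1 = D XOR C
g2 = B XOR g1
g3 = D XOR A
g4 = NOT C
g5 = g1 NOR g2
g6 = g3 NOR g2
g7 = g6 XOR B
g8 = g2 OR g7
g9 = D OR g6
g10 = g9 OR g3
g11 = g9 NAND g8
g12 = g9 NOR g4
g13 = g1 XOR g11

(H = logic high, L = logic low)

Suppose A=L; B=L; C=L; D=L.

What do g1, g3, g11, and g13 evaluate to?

g1 = D XOR C = L XOR L = L
g2 = B XOR g1 = L XOR L = L
g3 = D XOR A = L XOR L = L
g6 = g3 NOR g2 = L NOR L = H
g7 = g6 XOR B = H XOR L = H
g8 = g2 OR g7 = L OR H = H
g9 = D OR g6 = L OR H = H
g11 = g9 NAND g8 = H NAND H = L
g13 = g1 XOR g11 = L XOR L = L

g1 = L, g3 = L, g11 = L, g13 = L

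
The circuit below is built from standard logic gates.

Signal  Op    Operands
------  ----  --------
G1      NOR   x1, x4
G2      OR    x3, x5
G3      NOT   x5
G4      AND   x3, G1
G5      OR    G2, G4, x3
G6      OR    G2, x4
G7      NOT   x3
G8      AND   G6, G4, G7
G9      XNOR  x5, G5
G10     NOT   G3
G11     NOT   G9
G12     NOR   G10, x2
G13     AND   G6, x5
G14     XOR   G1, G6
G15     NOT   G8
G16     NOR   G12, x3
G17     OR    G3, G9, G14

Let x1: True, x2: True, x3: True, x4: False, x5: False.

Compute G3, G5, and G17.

G1 = x1 NOR x4 = True NOR False = False
G2 = x3 OR x5 = True OR False = True
G3 = NOT x5 = NOT False = True
G4 = x3 AND G1 = True AND False = False
G5 = G2 OR G4 OR x3 = True OR False OR True = True
G6 = G2 OR x4 = True OR False = True
G9 = x5 XNOR G5 = False XNOR True = False
G14 = G1 XOR G6 = False XOR True = True
G17 = G3 OR G9 OR G14 = True OR False OR True = True

G3 = True; G5 = True; G17 = True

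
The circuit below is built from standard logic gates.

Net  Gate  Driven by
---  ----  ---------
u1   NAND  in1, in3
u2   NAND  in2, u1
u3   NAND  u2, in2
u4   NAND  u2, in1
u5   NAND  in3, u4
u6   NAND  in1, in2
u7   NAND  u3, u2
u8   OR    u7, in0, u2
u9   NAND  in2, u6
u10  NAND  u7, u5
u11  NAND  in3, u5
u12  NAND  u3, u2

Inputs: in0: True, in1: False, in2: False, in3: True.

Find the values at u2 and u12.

u2 = True  u12 = False

u1 = in1 NAND in3 = False NAND True = True
u2 = in2 NAND u1 = False NAND True = True
u3 = u2 NAND in2 = True NAND False = True
u12 = u3 NAND u2 = True NAND True = False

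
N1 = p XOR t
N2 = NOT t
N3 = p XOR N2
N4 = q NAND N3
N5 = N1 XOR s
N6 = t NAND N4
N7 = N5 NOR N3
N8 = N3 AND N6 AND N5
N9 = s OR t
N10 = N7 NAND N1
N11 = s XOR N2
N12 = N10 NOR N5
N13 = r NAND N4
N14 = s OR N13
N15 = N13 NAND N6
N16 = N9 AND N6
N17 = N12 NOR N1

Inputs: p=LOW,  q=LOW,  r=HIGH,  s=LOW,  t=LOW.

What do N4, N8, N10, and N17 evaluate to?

N4 = HIGH; N8 = LOW; N10 = HIGH; N17 = HIGH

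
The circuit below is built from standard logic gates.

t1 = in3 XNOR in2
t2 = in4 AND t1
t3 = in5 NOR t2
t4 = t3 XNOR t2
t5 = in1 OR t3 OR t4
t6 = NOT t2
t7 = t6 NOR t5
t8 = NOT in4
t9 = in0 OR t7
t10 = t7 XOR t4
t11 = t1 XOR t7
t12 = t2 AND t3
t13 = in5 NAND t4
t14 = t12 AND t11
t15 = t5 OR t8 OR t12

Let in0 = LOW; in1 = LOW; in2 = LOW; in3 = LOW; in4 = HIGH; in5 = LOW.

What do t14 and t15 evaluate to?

t1 = in3 XNOR in2 = LOW XNOR LOW = HIGH
t2 = in4 AND t1 = HIGH AND HIGH = HIGH
t3 = in5 NOR t2 = LOW NOR HIGH = LOW
t4 = t3 XNOR t2 = LOW XNOR HIGH = LOW
t5 = in1 OR t3 OR t4 = LOW OR LOW OR LOW = LOW
t6 = NOT t2 = NOT HIGH = LOW
t7 = t6 NOR t5 = LOW NOR LOW = HIGH
t8 = NOT in4 = NOT HIGH = LOW
t11 = t1 XOR t7 = HIGH XOR HIGH = LOW
t12 = t2 AND t3 = HIGH AND LOW = LOW
t14 = t12 AND t11 = LOW AND LOW = LOW
t15 = t5 OR t8 OR t12 = LOW OR LOW OR LOW = LOW

t14 = LOW; t15 = LOW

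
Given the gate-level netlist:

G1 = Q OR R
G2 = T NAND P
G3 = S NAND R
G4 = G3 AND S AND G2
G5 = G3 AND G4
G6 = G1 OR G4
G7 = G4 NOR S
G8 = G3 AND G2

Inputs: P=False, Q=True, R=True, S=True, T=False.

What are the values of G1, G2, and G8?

G1 = True, G2 = True, G8 = False

G1 = Q OR R = True OR True = True
G2 = T NAND P = False NAND False = True
G3 = S NAND R = True NAND True = False
G8 = G3 AND G2 = False AND True = False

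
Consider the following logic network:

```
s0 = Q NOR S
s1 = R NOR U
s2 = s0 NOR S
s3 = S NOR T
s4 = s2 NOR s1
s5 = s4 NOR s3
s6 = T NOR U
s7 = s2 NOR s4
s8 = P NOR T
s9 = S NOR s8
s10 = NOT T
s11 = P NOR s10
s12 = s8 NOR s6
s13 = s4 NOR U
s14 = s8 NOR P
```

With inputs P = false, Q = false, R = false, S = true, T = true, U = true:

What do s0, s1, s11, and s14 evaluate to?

s0 = false; s1 = false; s11 = true; s14 = true

s0 = Q NOR S = false NOR true = false
s1 = R NOR U = false NOR true = false
s8 = P NOR T = false NOR true = false
s10 = NOT T = NOT true = false
s11 = P NOR s10 = false NOR false = true
s14 = s8 NOR P = false NOR false = true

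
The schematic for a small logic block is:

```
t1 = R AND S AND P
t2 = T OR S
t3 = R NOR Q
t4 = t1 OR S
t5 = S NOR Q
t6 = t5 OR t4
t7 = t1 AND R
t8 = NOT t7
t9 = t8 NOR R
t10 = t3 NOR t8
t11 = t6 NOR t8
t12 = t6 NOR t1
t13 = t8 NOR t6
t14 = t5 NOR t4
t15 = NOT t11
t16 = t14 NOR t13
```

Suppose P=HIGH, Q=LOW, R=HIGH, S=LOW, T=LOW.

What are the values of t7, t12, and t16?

t7 = LOW, t12 = LOW, t16 = HIGH

t1 = R AND S AND P = HIGH AND LOW AND HIGH = LOW
t4 = t1 OR S = LOW OR LOW = LOW
t5 = S NOR Q = LOW NOR LOW = HIGH
t6 = t5 OR t4 = HIGH OR LOW = HIGH
t7 = t1 AND R = LOW AND HIGH = LOW
t8 = NOT t7 = NOT LOW = HIGH
t12 = t6 NOR t1 = HIGH NOR LOW = LOW
t13 = t8 NOR t6 = HIGH NOR HIGH = LOW
t14 = t5 NOR t4 = HIGH NOR LOW = LOW
t16 = t14 NOR t13 = LOW NOR LOW = HIGH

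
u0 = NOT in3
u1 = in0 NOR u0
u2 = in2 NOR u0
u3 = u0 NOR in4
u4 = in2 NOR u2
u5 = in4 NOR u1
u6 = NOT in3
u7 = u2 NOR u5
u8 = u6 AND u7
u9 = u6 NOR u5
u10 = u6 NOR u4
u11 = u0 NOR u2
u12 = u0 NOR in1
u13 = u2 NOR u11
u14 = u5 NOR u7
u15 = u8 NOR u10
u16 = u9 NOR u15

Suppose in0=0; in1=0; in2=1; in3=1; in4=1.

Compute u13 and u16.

u0 = NOT in3 = NOT 1 = 0
u1 = in0 NOR u0 = 0 NOR 0 = 1
u2 = in2 NOR u0 = 1 NOR 0 = 0
u4 = in2 NOR u2 = 1 NOR 0 = 0
u5 = in4 NOR u1 = 1 NOR 1 = 0
u6 = NOT in3 = NOT 1 = 0
u7 = u2 NOR u5 = 0 NOR 0 = 1
u8 = u6 AND u7 = 0 AND 1 = 0
u9 = u6 NOR u5 = 0 NOR 0 = 1
u10 = u6 NOR u4 = 0 NOR 0 = 1
u11 = u0 NOR u2 = 0 NOR 0 = 1
u13 = u2 NOR u11 = 0 NOR 1 = 0
u15 = u8 NOR u10 = 0 NOR 1 = 0
u16 = u9 NOR u15 = 1 NOR 0 = 0

u13 = 0  u16 = 0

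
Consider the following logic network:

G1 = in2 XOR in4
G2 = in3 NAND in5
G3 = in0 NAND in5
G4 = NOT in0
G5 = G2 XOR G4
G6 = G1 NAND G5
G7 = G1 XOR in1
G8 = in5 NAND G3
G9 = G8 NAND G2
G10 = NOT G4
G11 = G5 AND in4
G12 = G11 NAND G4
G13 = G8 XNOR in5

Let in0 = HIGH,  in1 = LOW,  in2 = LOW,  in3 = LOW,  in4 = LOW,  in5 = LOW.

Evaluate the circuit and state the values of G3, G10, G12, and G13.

G3 = HIGH; G10 = HIGH; G12 = HIGH; G13 = LOW

G2 = in3 NAND in5 = LOW NAND LOW = HIGH
G3 = in0 NAND in5 = HIGH NAND LOW = HIGH
G4 = NOT in0 = NOT HIGH = LOW
G5 = G2 XOR G4 = HIGH XOR LOW = HIGH
G8 = in5 NAND G3 = LOW NAND HIGH = HIGH
G10 = NOT G4 = NOT LOW = HIGH
G11 = G5 AND in4 = HIGH AND LOW = LOW
G12 = G11 NAND G4 = LOW NAND LOW = HIGH
G13 = G8 XNOR in5 = HIGH XNOR LOW = LOW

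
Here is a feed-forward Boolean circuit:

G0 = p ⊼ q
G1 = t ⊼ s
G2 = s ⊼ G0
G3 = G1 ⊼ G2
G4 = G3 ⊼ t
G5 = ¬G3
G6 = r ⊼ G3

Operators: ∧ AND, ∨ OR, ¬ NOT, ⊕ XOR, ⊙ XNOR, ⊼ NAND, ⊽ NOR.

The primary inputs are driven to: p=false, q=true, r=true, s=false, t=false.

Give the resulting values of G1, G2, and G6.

G1 = true, G2 = true, G6 = true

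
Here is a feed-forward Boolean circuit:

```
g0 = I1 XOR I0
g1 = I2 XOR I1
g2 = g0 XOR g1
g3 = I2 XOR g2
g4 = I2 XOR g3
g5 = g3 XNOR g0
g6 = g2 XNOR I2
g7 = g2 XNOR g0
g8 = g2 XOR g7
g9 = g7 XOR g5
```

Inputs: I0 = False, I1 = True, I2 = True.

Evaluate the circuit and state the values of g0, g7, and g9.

g0 = True; g7 = True; g9 = True

g0 = I1 XOR I0 = True XOR False = True
g1 = I2 XOR I1 = True XOR True = False
g2 = g0 XOR g1 = True XOR False = True
g3 = I2 XOR g2 = True XOR True = False
g5 = g3 XNOR g0 = False XNOR True = False
g7 = g2 XNOR g0 = True XNOR True = True
g9 = g7 XOR g5 = True XOR False = True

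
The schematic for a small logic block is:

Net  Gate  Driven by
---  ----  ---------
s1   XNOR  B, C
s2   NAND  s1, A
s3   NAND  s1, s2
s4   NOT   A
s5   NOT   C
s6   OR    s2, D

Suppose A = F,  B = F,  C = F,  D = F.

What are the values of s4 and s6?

s4 = T  s6 = T

s1 = B XNOR C = F XNOR F = T
s2 = s1 NAND A = T NAND F = T
s4 = NOT A = NOT F = T
s6 = s2 OR D = T OR F = T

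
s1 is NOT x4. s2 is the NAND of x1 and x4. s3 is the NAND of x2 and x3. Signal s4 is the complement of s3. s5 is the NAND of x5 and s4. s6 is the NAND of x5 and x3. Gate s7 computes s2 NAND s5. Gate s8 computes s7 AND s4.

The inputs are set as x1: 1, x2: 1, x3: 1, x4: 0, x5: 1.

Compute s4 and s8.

s4 = 1, s8 = 1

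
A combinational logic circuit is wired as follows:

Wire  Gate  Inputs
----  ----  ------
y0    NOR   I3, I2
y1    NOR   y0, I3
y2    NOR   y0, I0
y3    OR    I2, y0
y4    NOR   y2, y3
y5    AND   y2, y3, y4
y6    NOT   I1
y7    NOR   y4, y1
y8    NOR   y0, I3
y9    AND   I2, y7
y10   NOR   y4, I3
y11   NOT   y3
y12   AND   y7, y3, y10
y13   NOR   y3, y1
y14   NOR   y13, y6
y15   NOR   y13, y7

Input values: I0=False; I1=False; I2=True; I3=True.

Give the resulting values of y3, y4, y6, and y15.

y3 = True, y4 = False, y6 = True, y15 = False

y0 = I3 NOR I2 = True NOR True = False
y1 = y0 NOR I3 = False NOR True = False
y2 = y0 NOR I0 = False NOR False = True
y3 = I2 OR y0 = True OR False = True
y4 = y2 NOR y3 = True NOR True = False
y6 = NOT I1 = NOT False = True
y7 = y4 NOR y1 = False NOR False = True
y13 = y3 NOR y1 = True NOR False = False
y15 = y13 NOR y7 = False NOR True = False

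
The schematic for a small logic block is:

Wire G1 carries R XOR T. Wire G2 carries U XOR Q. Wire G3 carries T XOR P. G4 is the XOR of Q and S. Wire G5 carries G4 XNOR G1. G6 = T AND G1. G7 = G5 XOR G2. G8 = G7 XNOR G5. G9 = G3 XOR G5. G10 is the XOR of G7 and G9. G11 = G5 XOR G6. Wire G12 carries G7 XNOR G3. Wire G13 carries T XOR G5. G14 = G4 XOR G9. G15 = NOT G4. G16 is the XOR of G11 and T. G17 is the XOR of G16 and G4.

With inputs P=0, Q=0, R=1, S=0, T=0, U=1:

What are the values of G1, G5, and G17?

G1 = 1; G5 = 0; G17 = 0

G1 = R XOR T = 1 XOR 0 = 1
G4 = Q XOR S = 0 XOR 0 = 0
G5 = G4 XNOR G1 = 0 XNOR 1 = 0
G6 = T AND G1 = 0 AND 1 = 0
G11 = G5 XOR G6 = 0 XOR 0 = 0
G16 = G11 XOR T = 0 XOR 0 = 0
G17 = G16 XOR G4 = 0 XOR 0 = 0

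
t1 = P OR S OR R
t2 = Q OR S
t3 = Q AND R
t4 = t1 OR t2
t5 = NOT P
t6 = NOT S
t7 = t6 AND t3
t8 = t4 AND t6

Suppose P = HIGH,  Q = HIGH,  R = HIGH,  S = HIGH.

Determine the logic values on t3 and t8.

t1 = P OR S OR R = HIGH OR HIGH OR HIGH = HIGH
t2 = Q OR S = HIGH OR HIGH = HIGH
t3 = Q AND R = HIGH AND HIGH = HIGH
t4 = t1 OR t2 = HIGH OR HIGH = HIGH
t6 = NOT S = NOT HIGH = LOW
t8 = t4 AND t6 = HIGH AND LOW = LOW

t3 = HIGH, t8 = LOW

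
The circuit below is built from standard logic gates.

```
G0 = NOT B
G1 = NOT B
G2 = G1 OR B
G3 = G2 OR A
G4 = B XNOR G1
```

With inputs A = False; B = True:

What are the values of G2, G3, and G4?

G2 = True; G3 = True; G4 = False

G1 = NOT B = NOT True = False
G2 = G1 OR B = False OR True = True
G3 = G2 OR A = True OR False = True
G4 = B XNOR G1 = True XNOR False = False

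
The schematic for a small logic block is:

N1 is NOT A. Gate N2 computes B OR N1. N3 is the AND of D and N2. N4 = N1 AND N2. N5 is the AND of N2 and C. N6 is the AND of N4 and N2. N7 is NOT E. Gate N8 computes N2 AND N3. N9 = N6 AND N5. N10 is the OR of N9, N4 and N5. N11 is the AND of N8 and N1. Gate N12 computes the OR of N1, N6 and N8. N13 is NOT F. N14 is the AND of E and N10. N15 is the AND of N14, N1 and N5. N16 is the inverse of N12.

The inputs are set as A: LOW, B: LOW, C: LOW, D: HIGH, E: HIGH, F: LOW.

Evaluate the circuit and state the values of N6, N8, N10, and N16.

N1 = NOT A = NOT LOW = HIGH
N2 = B OR N1 = LOW OR HIGH = HIGH
N3 = D AND N2 = HIGH AND HIGH = HIGH
N4 = N1 AND N2 = HIGH AND HIGH = HIGH
N5 = N2 AND C = HIGH AND LOW = LOW
N6 = N4 AND N2 = HIGH AND HIGH = HIGH
N8 = N2 AND N3 = HIGH AND HIGH = HIGH
N9 = N6 AND N5 = HIGH AND LOW = LOW
N10 = N9 OR N4 OR N5 = LOW OR HIGH OR LOW = HIGH
N12 = N1 OR N6 OR N8 = HIGH OR HIGH OR HIGH = HIGH
N16 = NOT N12 = NOT HIGH = LOW

N6 = HIGH  N8 = HIGH  N10 = HIGH  N16 = LOW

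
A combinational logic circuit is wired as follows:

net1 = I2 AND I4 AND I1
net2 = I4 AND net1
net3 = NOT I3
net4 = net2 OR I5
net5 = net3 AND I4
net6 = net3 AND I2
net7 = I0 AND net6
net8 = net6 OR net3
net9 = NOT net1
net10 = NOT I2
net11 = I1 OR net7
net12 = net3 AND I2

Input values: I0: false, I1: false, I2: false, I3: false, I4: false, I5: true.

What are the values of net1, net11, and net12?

net1 = false; net11 = false; net12 = false

net1 = I2 AND I4 AND I1 = false AND false AND false = false
net3 = NOT I3 = NOT false = true
net6 = net3 AND I2 = true AND false = false
net7 = I0 AND net6 = false AND false = false
net11 = I1 OR net7 = false OR false = false
net12 = net3 AND I2 = true AND false = false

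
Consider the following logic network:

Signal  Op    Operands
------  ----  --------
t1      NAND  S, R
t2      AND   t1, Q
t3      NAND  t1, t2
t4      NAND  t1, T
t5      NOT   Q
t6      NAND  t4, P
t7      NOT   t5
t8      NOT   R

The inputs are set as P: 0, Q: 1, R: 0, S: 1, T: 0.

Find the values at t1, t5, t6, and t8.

t1 = S NAND R = 1 NAND 0 = 1
t4 = t1 NAND T = 1 NAND 0 = 1
t5 = NOT Q = NOT 1 = 0
t6 = t4 NAND P = 1 NAND 0 = 1
t8 = NOT R = NOT 0 = 1

t1 = 1  t5 = 0  t6 = 1  t8 = 1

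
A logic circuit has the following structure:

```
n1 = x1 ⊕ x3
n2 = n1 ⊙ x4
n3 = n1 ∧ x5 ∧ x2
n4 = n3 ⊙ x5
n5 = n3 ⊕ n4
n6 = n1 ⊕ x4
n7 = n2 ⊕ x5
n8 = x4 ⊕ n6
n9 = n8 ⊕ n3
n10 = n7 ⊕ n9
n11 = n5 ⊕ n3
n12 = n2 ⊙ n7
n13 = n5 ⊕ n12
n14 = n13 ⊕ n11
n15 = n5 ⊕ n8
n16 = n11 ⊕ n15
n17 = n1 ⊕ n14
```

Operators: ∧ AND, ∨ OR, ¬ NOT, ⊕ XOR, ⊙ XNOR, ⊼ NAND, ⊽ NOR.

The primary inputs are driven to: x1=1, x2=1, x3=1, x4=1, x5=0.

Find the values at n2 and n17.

n1 = x1 XOR x3 = 1 XOR 1 = 0
n2 = n1 XNOR x4 = 0 XNOR 1 = 0
n3 = n1 AND x5 AND x2 = 0 AND 0 AND 1 = 0
n4 = n3 XNOR x5 = 0 XNOR 0 = 1
n5 = n3 XOR n4 = 0 XOR 1 = 1
n7 = n2 XOR x5 = 0 XOR 0 = 0
n11 = n5 XOR n3 = 1 XOR 0 = 1
n12 = n2 XNOR n7 = 0 XNOR 0 = 1
n13 = n5 XOR n12 = 1 XOR 1 = 0
n14 = n13 XOR n11 = 0 XOR 1 = 1
n17 = n1 XOR n14 = 0 XOR 1 = 1

n2 = 0; n17 = 1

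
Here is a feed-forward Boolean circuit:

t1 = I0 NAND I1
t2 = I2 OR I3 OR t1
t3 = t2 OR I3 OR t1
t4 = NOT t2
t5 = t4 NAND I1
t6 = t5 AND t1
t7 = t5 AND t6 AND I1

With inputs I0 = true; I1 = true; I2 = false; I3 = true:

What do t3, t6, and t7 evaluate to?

t3 = true, t6 = false, t7 = false

t1 = I0 NAND I1 = true NAND true = false
t2 = I2 OR I3 OR t1 = false OR true OR false = true
t3 = t2 OR I3 OR t1 = true OR true OR false = true
t4 = NOT t2 = NOT true = false
t5 = t4 NAND I1 = false NAND true = true
t6 = t5 AND t1 = true AND false = false
t7 = t5 AND t6 AND I1 = true AND false AND true = false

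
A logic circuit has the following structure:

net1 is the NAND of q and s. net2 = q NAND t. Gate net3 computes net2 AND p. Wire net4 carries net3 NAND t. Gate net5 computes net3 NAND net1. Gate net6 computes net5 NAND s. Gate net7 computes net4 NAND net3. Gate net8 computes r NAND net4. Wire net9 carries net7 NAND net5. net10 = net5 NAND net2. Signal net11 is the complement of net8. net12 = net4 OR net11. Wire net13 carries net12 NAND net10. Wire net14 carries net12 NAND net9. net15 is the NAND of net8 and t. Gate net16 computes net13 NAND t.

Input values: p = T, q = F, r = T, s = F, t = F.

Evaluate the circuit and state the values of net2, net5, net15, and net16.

net2 = T  net5 = F  net15 = T  net16 = T

net1 = q NAND s = F NAND F = T
net2 = q NAND t = F NAND F = T
net3 = net2 AND p = T AND T = T
net4 = net3 NAND t = T NAND F = T
net5 = net3 NAND net1 = T NAND T = F
net8 = r NAND net4 = T NAND T = F
net10 = net5 NAND net2 = F NAND T = T
net11 = NOT net8 = NOT F = T
net12 = net4 OR net11 = T OR T = T
net13 = net12 NAND net10 = T NAND T = F
net15 = net8 NAND t = F NAND F = T
net16 = net13 NAND t = F NAND F = T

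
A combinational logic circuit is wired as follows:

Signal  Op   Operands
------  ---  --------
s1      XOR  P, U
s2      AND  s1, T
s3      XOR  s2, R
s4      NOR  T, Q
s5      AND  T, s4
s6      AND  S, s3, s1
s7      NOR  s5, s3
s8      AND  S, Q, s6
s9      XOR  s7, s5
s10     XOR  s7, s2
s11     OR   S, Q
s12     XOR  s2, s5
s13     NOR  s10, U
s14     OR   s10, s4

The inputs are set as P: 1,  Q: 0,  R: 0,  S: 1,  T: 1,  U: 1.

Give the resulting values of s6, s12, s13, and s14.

s6 = 0, s12 = 0, s13 = 0, s14 = 1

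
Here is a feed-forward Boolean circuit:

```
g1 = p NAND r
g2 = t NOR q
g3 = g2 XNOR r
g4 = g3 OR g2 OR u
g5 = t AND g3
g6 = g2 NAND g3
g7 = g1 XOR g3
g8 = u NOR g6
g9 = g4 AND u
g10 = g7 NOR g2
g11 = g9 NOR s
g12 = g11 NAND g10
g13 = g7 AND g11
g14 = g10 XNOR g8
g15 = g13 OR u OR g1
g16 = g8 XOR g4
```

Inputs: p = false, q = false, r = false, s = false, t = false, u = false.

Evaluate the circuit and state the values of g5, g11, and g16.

g2 = t NOR q = false NOR false = true
g3 = g2 XNOR r = true XNOR false = false
g4 = g3 OR g2 OR u = false OR true OR false = true
g5 = t AND g3 = false AND false = false
g6 = g2 NAND g3 = true NAND false = true
g8 = u NOR g6 = false NOR true = false
g9 = g4 AND u = true AND false = false
g11 = g9 NOR s = false NOR false = true
g16 = g8 XOR g4 = false XOR true = true

g5 = false, g11 = true, g16 = true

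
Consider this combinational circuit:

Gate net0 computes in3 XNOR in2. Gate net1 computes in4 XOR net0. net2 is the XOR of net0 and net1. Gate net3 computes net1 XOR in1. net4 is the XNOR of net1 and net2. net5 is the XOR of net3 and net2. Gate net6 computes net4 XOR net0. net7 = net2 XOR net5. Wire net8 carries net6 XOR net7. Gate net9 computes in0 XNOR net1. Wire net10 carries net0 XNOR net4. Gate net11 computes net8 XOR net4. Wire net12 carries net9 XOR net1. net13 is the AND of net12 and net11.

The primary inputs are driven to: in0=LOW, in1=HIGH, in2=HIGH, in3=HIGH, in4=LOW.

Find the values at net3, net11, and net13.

net0 = in3 XNOR in2 = HIGH XNOR HIGH = HIGH
net1 = in4 XOR net0 = LOW XOR HIGH = HIGH
net2 = net0 XOR net1 = HIGH XOR HIGH = LOW
net3 = net1 XOR in1 = HIGH XOR HIGH = LOW
net4 = net1 XNOR net2 = HIGH XNOR LOW = LOW
net5 = net3 XOR net2 = LOW XOR LOW = LOW
net6 = net4 XOR net0 = LOW XOR HIGH = HIGH
net7 = net2 XOR net5 = LOW XOR LOW = LOW
net8 = net6 XOR net7 = HIGH XOR LOW = HIGH
net9 = in0 XNOR net1 = LOW XNOR HIGH = LOW
net11 = net8 XOR net4 = HIGH XOR LOW = HIGH
net12 = net9 XOR net1 = LOW XOR HIGH = HIGH
net13 = net12 AND net11 = HIGH AND HIGH = HIGH

net3 = LOW  net11 = HIGH  net13 = HIGH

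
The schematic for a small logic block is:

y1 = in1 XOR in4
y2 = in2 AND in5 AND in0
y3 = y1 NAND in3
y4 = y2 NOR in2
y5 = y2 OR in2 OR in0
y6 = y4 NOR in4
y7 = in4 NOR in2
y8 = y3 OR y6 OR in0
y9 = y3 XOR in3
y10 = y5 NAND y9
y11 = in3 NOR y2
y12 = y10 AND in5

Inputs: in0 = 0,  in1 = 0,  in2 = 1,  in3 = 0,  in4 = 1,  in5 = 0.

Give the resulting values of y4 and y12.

y4 = 0, y12 = 0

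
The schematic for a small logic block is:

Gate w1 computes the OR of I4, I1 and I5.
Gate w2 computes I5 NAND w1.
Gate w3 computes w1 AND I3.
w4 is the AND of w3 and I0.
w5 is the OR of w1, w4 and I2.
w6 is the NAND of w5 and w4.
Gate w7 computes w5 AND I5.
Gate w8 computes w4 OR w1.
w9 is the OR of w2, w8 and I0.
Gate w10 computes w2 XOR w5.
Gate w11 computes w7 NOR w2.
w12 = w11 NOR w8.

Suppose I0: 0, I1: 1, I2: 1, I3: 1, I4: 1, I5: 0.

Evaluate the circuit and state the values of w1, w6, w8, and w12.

w1 = 1; w6 = 1; w8 = 1; w12 = 0

w1 = I4 OR I1 OR I5 = 1 OR 1 OR 0 = 1
w2 = I5 NAND w1 = 0 NAND 1 = 1
w3 = w1 AND I3 = 1 AND 1 = 1
w4 = w3 AND I0 = 1 AND 0 = 0
w5 = w1 OR w4 OR I2 = 1 OR 0 OR 1 = 1
w6 = w5 NAND w4 = 1 NAND 0 = 1
w7 = w5 AND I5 = 1 AND 0 = 0
w8 = w4 OR w1 = 0 OR 1 = 1
w11 = w7 NOR w2 = 0 NOR 1 = 0
w12 = w11 NOR w8 = 0 NOR 1 = 0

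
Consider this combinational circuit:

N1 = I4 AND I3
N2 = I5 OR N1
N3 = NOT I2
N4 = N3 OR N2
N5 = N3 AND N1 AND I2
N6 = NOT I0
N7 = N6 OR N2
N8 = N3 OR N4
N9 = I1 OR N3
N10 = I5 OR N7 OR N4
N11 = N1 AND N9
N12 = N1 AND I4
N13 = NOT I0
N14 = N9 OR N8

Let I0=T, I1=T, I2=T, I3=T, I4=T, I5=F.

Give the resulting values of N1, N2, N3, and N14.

N1 = T; N2 = T; N3 = F; N14 = T

N1 = I4 AND I3 = T AND T = T
N2 = I5 OR N1 = F OR T = T
N3 = NOT I2 = NOT T = F
N4 = N3 OR N2 = F OR T = T
N8 = N3 OR N4 = F OR T = T
N9 = I1 OR N3 = T OR F = T
N14 = N9 OR N8 = T OR T = T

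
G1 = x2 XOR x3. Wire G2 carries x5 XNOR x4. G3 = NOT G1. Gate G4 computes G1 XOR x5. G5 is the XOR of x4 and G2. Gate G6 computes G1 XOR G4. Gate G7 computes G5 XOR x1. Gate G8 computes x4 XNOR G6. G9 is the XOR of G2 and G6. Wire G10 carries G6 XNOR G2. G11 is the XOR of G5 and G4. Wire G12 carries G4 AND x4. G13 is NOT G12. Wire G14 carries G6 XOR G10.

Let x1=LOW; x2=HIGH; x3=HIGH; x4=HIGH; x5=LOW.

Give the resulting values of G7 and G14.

G7 = HIGH, G14 = HIGH

G1 = x2 XOR x3 = HIGH XOR HIGH = LOW
G2 = x5 XNOR x4 = LOW XNOR HIGH = LOW
G4 = G1 XOR x5 = LOW XOR LOW = LOW
G5 = x4 XOR G2 = HIGH XOR LOW = HIGH
G6 = G1 XOR G4 = LOW XOR LOW = LOW
G7 = G5 XOR x1 = HIGH XOR LOW = HIGH
G10 = G6 XNOR G2 = LOW XNOR LOW = HIGH
G14 = G6 XOR G10 = LOW XOR HIGH = HIGH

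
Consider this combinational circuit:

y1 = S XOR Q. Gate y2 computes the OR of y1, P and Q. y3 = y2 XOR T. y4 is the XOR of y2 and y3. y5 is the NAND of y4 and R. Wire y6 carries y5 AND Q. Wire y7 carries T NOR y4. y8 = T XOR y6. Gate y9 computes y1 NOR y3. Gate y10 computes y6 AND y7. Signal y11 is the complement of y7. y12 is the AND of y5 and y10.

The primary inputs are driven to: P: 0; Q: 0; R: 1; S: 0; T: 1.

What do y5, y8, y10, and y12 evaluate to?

y5 = 0; y8 = 1; y10 = 0; y12 = 0

y1 = S XOR Q = 0 XOR 0 = 0
y2 = y1 OR P OR Q = 0 OR 0 OR 0 = 0
y3 = y2 XOR T = 0 XOR 1 = 1
y4 = y2 XOR y3 = 0 XOR 1 = 1
y5 = y4 NAND R = 1 NAND 1 = 0
y6 = y5 AND Q = 0 AND 0 = 0
y7 = T NOR y4 = 1 NOR 1 = 0
y8 = T XOR y6 = 1 XOR 0 = 1
y10 = y6 AND y7 = 0 AND 0 = 0
y12 = y5 AND y10 = 0 AND 0 = 0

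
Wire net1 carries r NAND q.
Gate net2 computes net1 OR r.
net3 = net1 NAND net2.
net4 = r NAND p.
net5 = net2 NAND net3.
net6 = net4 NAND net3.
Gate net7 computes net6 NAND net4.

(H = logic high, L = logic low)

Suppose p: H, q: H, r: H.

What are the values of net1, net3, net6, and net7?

net1 = L; net3 = H; net6 = H; net7 = H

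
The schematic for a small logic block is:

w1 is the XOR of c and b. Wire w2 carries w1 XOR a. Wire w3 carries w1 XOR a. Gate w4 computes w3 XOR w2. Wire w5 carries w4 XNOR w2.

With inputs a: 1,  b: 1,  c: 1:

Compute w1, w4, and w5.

w1 = 0; w4 = 0; w5 = 0

w1 = c XOR b = 1 XOR 1 = 0
w2 = w1 XOR a = 0 XOR 1 = 1
w3 = w1 XOR a = 0 XOR 1 = 1
w4 = w3 XOR w2 = 1 XOR 1 = 0
w5 = w4 XNOR w2 = 0 XNOR 1 = 0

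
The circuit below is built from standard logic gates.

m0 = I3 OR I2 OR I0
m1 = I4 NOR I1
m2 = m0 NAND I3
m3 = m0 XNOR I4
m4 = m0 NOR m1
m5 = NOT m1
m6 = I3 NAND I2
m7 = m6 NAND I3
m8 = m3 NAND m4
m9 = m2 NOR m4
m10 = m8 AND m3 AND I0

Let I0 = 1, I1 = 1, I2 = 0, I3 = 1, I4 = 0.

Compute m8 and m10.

m8 = 1, m10 = 0

m0 = I3 OR I2 OR I0 = 1 OR 0 OR 1 = 1
m1 = I4 NOR I1 = 0 NOR 1 = 0
m3 = m0 XNOR I4 = 1 XNOR 0 = 0
m4 = m0 NOR m1 = 1 NOR 0 = 0
m8 = m3 NAND m4 = 0 NAND 0 = 1
m10 = m8 AND m3 AND I0 = 1 AND 0 AND 1 = 0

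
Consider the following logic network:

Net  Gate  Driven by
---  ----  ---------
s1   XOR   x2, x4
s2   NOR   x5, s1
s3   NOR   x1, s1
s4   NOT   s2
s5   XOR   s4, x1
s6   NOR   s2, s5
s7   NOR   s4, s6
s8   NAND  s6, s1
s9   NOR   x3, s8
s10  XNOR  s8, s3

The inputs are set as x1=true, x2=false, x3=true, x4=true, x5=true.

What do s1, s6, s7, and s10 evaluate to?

s1 = true  s6 = true  s7 = false  s10 = true

s1 = x2 XOR x4 = false XOR true = true
s2 = x5 NOR s1 = true NOR true = false
s3 = x1 NOR s1 = true NOR true = false
s4 = NOT s2 = NOT false = true
s5 = s4 XOR x1 = true XOR true = false
s6 = s2 NOR s5 = false NOR false = true
s7 = s4 NOR s6 = true NOR true = false
s8 = s6 NAND s1 = true NAND true = false
s10 = s8 XNOR s3 = false XNOR false = true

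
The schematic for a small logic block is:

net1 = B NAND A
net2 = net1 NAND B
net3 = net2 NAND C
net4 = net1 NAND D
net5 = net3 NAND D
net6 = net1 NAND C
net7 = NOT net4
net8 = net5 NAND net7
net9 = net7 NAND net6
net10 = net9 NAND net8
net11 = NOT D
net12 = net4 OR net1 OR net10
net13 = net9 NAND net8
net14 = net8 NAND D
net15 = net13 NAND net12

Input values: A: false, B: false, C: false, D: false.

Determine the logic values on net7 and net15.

net1 = B NAND A = false NAND false = true
net2 = net1 NAND B = true NAND false = true
net3 = net2 NAND C = true NAND false = true
net4 = net1 NAND D = true NAND false = true
net5 = net3 NAND D = true NAND false = true
net6 = net1 NAND C = true NAND false = true
net7 = NOT net4 = NOT true = false
net8 = net5 NAND net7 = true NAND false = true
net9 = net7 NAND net6 = false NAND true = true
net10 = net9 NAND net8 = true NAND true = false
net12 = net4 OR net1 OR net10 = true OR true OR false = true
net13 = net9 NAND net8 = true NAND true = false
net15 = net13 NAND net12 = false NAND true = true

net7 = false; net15 = true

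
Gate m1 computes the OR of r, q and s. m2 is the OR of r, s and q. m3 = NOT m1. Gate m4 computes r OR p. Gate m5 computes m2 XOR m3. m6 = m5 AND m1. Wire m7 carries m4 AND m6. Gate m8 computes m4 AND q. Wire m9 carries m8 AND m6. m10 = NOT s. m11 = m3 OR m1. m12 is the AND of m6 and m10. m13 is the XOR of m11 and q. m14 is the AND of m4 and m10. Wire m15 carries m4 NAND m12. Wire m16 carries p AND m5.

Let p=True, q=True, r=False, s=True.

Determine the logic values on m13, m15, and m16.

m1 = r OR q OR s = False OR True OR True = True
m2 = r OR s OR q = False OR True OR True = True
m3 = NOT m1 = NOT True = False
m4 = r OR p = False OR True = True
m5 = m2 XOR m3 = True XOR False = True
m6 = m5 AND m1 = True AND True = True
m10 = NOT s = NOT True = False
m11 = m3 OR m1 = False OR True = True
m12 = m6 AND m10 = True AND False = False
m13 = m11 XOR q = True XOR True = False
m15 = m4 NAND m12 = True NAND False = True
m16 = p AND m5 = True AND True = True

m13 = False, m15 = True, m16 = True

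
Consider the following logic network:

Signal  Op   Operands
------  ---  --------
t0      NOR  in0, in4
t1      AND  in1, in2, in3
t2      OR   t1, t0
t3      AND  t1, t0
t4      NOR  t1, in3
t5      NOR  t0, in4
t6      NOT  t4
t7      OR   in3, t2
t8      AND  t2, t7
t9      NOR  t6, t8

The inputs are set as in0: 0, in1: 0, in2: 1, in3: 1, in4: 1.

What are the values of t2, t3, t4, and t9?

t0 = in0 NOR in4 = 0 NOR 1 = 0
t1 = in1 AND in2 AND in3 = 0 AND 1 AND 1 = 0
t2 = t1 OR t0 = 0 OR 0 = 0
t3 = t1 AND t0 = 0 AND 0 = 0
t4 = t1 NOR in3 = 0 NOR 1 = 0
t6 = NOT t4 = NOT 0 = 1
t7 = in3 OR t2 = 1 OR 0 = 1
t8 = t2 AND t7 = 0 AND 1 = 0
t9 = t6 NOR t8 = 1 NOR 0 = 0

t2 = 0  t3 = 0  t4 = 0  t9 = 0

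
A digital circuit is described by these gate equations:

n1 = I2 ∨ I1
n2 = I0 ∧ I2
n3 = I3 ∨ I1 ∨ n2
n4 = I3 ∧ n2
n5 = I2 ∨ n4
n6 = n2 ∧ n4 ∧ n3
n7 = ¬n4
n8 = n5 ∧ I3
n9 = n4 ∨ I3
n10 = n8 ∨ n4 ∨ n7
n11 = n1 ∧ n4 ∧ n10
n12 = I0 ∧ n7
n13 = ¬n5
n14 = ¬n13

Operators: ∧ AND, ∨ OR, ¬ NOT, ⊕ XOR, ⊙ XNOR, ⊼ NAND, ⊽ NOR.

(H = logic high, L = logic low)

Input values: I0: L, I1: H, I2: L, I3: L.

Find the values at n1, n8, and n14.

n1 = H, n8 = L, n14 = L

n1 = I2 OR I1 = L OR H = H
n2 = I0 AND I2 = L AND L = L
n4 = I3 AND n2 = L AND L = L
n5 = I2 OR n4 = L OR L = L
n8 = n5 AND I3 = L AND L = L
n13 = NOT n5 = NOT L = H
n14 = NOT n13 = NOT H = L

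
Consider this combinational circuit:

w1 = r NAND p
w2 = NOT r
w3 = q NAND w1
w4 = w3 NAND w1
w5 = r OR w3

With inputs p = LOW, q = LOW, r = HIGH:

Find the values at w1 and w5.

w1 = HIGH  w5 = HIGH

w1 = r NAND p = HIGH NAND LOW = HIGH
w3 = q NAND w1 = LOW NAND HIGH = HIGH
w5 = r OR w3 = HIGH OR HIGH = HIGH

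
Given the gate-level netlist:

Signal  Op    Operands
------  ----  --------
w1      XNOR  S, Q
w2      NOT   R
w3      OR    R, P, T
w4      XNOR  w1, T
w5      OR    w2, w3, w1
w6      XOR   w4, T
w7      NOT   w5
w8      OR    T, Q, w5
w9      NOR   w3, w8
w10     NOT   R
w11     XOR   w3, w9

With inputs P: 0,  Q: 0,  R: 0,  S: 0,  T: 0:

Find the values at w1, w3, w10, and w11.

w1 = S XNOR Q = 0 XNOR 0 = 1
w2 = NOT R = NOT 0 = 1
w3 = R OR P OR T = 0 OR 0 OR 0 = 0
w5 = w2 OR w3 OR w1 = 1 OR 0 OR 1 = 1
w8 = T OR Q OR w5 = 0 OR 0 OR 1 = 1
w9 = w3 NOR w8 = 0 NOR 1 = 0
w10 = NOT R = NOT 0 = 1
w11 = w3 XOR w9 = 0 XOR 0 = 0

w1 = 1, w3 = 0, w10 = 1, w11 = 0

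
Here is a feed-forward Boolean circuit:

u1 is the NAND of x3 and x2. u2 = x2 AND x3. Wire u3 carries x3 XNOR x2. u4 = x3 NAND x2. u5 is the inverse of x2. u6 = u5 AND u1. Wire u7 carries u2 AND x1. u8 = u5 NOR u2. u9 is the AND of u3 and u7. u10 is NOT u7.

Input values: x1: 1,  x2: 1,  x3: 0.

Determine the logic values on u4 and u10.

u2 = x2 AND x3 = 1 AND 0 = 0
u4 = x3 NAND x2 = 0 NAND 1 = 1
u7 = u2 AND x1 = 0 AND 1 = 0
u10 = NOT u7 = NOT 0 = 1

u4 = 1, u10 = 1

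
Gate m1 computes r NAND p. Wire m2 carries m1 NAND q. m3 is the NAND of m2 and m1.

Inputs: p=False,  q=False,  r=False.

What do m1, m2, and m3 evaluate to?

m1 = True  m2 = True  m3 = False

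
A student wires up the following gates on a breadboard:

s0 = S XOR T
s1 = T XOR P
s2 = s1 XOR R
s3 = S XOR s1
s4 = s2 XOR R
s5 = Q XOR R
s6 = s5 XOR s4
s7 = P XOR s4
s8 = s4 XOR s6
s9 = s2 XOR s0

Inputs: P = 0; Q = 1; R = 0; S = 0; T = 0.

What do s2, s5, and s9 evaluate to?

s0 = S XOR T = 0 XOR 0 = 0
s1 = T XOR P = 0 XOR 0 = 0
s2 = s1 XOR R = 0 XOR 0 = 0
s5 = Q XOR R = 1 XOR 0 = 1
s9 = s2 XOR s0 = 0 XOR 0 = 0

s2 = 0  s5 = 1  s9 = 0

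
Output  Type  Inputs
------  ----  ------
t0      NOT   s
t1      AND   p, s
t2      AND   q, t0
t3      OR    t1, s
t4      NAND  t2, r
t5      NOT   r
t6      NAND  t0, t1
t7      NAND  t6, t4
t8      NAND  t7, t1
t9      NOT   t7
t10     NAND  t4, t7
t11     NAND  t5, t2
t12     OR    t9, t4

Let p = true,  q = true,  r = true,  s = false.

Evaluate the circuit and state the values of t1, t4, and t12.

t1 = false, t4 = false, t12 = false

t0 = NOT s = NOT false = true
t1 = p AND s = true AND false = false
t2 = q AND t0 = true AND true = true
t4 = t2 NAND r = true NAND true = false
t6 = t0 NAND t1 = true NAND false = true
t7 = t6 NAND t4 = true NAND false = true
t9 = NOT t7 = NOT true = false
t12 = t9 OR t4 = false OR false = false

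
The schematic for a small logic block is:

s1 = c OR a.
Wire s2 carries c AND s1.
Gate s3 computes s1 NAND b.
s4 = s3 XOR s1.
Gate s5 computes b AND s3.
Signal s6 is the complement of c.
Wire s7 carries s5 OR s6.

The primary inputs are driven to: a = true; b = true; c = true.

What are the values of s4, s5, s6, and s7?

s4 = true  s5 = false  s6 = false  s7 = false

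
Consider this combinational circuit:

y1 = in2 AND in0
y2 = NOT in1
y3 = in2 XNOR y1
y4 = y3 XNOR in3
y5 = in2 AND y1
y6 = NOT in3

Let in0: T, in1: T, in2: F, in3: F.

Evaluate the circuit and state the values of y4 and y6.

y1 = in2 AND in0 = F AND T = F
y3 = in2 XNOR y1 = F XNOR F = T
y4 = y3 XNOR in3 = T XNOR F = F
y6 = NOT in3 = NOT F = T

y4 = F, y6 = T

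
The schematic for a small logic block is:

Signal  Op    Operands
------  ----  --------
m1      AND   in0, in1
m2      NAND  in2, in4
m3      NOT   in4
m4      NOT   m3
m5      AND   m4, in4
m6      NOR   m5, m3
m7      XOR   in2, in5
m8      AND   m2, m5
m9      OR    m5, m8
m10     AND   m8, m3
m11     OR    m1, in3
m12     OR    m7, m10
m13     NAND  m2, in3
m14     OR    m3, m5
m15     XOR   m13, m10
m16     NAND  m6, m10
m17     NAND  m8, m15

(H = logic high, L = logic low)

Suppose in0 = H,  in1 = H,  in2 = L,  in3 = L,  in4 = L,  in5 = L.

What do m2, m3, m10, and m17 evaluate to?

m2 = in2 NAND in4 = L NAND L = H
m3 = NOT in4 = NOT L = H
m4 = NOT m3 = NOT H = L
m5 = m4 AND in4 = L AND L = L
m8 = m2 AND m5 = H AND L = L
m10 = m8 AND m3 = L AND H = L
m13 = m2 NAND in3 = H NAND L = H
m15 = m13 XOR m10 = H XOR L = H
m17 = m8 NAND m15 = L NAND H = H

m2 = H  m3 = H  m10 = L  m17 = H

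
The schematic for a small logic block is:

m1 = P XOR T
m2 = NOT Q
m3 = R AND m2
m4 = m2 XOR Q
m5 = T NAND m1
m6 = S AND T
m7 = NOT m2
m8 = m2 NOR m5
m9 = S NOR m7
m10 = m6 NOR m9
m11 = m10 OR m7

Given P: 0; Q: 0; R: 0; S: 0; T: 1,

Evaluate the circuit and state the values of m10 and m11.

m2 = NOT Q = NOT 0 = 1
m6 = S AND T = 0 AND 1 = 0
m7 = NOT m2 = NOT 1 = 0
m9 = S NOR m7 = 0 NOR 0 = 1
m10 = m6 NOR m9 = 0 NOR 1 = 0
m11 = m10 OR m7 = 0 OR 0 = 0

m10 = 0, m11 = 0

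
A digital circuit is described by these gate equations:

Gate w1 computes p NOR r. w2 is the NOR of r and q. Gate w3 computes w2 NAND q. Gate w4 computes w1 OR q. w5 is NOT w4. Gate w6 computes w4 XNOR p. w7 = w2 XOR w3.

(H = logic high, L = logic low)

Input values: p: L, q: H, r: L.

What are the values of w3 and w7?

w3 = H, w7 = H

w2 = r NOR q = L NOR H = L
w3 = w2 NAND q = L NAND H = H
w7 = w2 XOR w3 = L XOR H = H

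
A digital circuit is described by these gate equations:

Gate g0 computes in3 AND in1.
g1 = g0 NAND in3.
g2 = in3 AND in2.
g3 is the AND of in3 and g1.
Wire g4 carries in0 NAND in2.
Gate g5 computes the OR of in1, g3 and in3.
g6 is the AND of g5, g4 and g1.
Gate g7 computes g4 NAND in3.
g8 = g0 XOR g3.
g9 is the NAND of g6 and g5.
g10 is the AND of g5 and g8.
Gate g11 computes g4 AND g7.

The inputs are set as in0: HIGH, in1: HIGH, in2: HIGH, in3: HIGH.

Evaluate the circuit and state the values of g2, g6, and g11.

g0 = in3 AND in1 = HIGH AND HIGH = HIGH
g1 = g0 NAND in3 = HIGH NAND HIGH = LOW
g2 = in3 AND in2 = HIGH AND HIGH = HIGH
g3 = in3 AND g1 = HIGH AND LOW = LOW
g4 = in0 NAND in2 = HIGH NAND HIGH = LOW
g5 = in1 OR g3 OR in3 = HIGH OR LOW OR HIGH = HIGH
g6 = g5 AND g4 AND g1 = HIGH AND LOW AND LOW = LOW
g7 = g4 NAND in3 = LOW NAND HIGH = HIGH
g11 = g4 AND g7 = LOW AND HIGH = LOW

g2 = HIGH; g6 = LOW; g11 = LOW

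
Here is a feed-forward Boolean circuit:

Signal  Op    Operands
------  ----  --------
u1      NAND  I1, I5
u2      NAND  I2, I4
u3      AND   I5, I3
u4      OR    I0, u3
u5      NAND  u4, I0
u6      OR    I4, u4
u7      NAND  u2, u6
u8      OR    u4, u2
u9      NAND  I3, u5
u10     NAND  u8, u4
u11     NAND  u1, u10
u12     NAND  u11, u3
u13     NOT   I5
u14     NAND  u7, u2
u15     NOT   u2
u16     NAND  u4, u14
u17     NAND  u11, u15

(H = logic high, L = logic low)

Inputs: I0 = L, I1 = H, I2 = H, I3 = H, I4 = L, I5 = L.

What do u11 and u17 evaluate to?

u11 = L, u17 = H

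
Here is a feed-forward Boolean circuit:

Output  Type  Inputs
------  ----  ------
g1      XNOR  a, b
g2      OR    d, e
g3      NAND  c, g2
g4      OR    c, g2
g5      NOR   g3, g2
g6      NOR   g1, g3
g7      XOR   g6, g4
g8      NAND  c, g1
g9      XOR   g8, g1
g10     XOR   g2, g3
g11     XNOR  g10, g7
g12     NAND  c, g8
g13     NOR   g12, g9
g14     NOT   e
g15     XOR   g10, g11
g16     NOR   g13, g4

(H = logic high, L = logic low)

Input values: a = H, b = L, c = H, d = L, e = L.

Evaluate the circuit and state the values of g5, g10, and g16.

g1 = a XNOR b = H XNOR L = L
g2 = d OR e = L OR L = L
g3 = c NAND g2 = H NAND L = H
g4 = c OR g2 = H OR L = H
g5 = g3 NOR g2 = H NOR L = L
g8 = c NAND g1 = H NAND L = H
g9 = g8 XOR g1 = H XOR L = H
g10 = g2 XOR g3 = L XOR H = H
g12 = c NAND g8 = H NAND H = L
g13 = g12 NOR g9 = L NOR H = L
g16 = g13 NOR g4 = L NOR H = L

g5 = L  g10 = H  g16 = L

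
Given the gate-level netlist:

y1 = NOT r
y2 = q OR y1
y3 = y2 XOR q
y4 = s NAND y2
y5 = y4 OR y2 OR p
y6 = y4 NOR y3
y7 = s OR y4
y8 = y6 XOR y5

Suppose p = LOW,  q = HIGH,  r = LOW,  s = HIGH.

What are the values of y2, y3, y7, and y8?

y2 = HIGH; y3 = LOW; y7 = HIGH; y8 = LOW

y1 = NOT r = NOT LOW = HIGH
y2 = q OR y1 = HIGH OR HIGH = HIGH
y3 = y2 XOR q = HIGH XOR HIGH = LOW
y4 = s NAND y2 = HIGH NAND HIGH = LOW
y5 = y4 OR y2 OR p = LOW OR HIGH OR LOW = HIGH
y6 = y4 NOR y3 = LOW NOR LOW = HIGH
y7 = s OR y4 = HIGH OR LOW = HIGH
y8 = y6 XOR y5 = HIGH XOR HIGH = LOW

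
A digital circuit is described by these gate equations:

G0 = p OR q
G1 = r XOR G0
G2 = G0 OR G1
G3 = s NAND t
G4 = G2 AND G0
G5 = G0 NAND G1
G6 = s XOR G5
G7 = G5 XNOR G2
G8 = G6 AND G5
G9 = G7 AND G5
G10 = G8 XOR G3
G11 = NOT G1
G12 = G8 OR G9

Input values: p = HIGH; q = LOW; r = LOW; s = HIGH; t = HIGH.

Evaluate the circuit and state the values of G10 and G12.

G0 = p OR q = HIGH OR LOW = HIGH
G1 = r XOR G0 = LOW XOR HIGH = HIGH
G2 = G0 OR G1 = HIGH OR HIGH = HIGH
G3 = s NAND t = HIGH NAND HIGH = LOW
G5 = G0 NAND G1 = HIGH NAND HIGH = LOW
G6 = s XOR G5 = HIGH XOR LOW = HIGH
G7 = G5 XNOR G2 = LOW XNOR HIGH = LOW
G8 = G6 AND G5 = HIGH AND LOW = LOW
G9 = G7 AND G5 = LOW AND LOW = LOW
G10 = G8 XOR G3 = LOW XOR LOW = LOW
G12 = G8 OR G9 = LOW OR LOW = LOW

G10 = LOW, G12 = LOW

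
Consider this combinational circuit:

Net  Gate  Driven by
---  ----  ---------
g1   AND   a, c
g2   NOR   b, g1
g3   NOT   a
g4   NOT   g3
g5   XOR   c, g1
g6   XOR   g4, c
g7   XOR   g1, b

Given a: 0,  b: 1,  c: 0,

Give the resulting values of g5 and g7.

g1 = a AND c = 0 AND 0 = 0
g5 = c XOR g1 = 0 XOR 0 = 0
g7 = g1 XOR b = 0 XOR 1 = 1

g5 = 0  g7 = 1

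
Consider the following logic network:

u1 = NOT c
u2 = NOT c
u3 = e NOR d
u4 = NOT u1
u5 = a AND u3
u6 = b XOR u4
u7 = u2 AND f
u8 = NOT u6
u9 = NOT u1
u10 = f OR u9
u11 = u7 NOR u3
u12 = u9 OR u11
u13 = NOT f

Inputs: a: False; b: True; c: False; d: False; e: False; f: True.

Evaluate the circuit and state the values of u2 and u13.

u2 = True, u13 = False

u2 = NOT c = NOT False = True
u13 = NOT f = NOT True = False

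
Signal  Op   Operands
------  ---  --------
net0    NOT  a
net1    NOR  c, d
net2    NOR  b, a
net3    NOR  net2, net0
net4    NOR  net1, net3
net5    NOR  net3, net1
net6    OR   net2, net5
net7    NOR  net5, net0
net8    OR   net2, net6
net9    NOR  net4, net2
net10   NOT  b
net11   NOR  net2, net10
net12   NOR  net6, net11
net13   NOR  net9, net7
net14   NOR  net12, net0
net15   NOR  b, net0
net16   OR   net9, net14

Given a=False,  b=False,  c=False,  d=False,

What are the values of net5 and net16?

net5 = False  net16 = False

net0 = NOT a = NOT False = True
net1 = c NOR d = False NOR False = True
net2 = b NOR a = False NOR False = True
net3 = net2 NOR net0 = True NOR True = False
net4 = net1 NOR net3 = True NOR False = False
net5 = net3 NOR net1 = False NOR True = False
net6 = net2 OR net5 = True OR False = True
net9 = net4 NOR net2 = False NOR True = False
net10 = NOT b = NOT False = True
net11 = net2 NOR net10 = True NOR True = False
net12 = net6 NOR net11 = True NOR False = False
net14 = net12 NOR net0 = False NOR True = False
net16 = net9 OR net14 = False OR False = False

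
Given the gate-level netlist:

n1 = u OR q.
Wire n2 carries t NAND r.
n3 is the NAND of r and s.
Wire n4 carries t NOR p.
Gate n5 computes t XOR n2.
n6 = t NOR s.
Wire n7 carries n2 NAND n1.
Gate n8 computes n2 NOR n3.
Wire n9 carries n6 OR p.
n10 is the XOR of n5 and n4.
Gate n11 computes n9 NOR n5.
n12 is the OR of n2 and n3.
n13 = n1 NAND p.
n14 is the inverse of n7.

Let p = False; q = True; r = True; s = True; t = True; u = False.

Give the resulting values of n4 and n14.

n1 = u OR q = False OR True = True
n2 = t NAND r = True NAND True = False
n4 = t NOR p = True NOR False = False
n7 = n2 NAND n1 = False NAND True = True
n14 = NOT n7 = NOT True = False

n4 = False  n14 = False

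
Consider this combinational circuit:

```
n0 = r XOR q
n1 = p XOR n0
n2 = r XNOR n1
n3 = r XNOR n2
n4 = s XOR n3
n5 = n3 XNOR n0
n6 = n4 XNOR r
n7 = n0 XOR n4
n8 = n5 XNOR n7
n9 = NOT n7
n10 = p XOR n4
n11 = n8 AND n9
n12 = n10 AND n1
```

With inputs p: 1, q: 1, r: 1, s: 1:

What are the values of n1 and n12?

n1 = 1, n12 = 1

n0 = r XOR q = 1 XOR 1 = 0
n1 = p XOR n0 = 1 XOR 0 = 1
n2 = r XNOR n1 = 1 XNOR 1 = 1
n3 = r XNOR n2 = 1 XNOR 1 = 1
n4 = s XOR n3 = 1 XOR 1 = 0
n10 = p XOR n4 = 1 XOR 0 = 1
n12 = n10 AND n1 = 1 AND 1 = 1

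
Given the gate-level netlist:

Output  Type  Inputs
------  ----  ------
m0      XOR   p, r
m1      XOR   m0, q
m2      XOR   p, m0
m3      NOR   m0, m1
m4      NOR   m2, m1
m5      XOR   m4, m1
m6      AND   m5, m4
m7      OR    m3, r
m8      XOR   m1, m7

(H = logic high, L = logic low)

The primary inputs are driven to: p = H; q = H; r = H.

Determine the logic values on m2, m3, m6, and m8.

m2 = H, m3 = L, m6 = L, m8 = L

m0 = p XOR r = H XOR H = L
m1 = m0 XOR q = L XOR H = H
m2 = p XOR m0 = H XOR L = H
m3 = m0 NOR m1 = L NOR H = L
m4 = m2 NOR m1 = H NOR H = L
m5 = m4 XOR m1 = L XOR H = H
m6 = m5 AND m4 = H AND L = L
m7 = m3 OR r = L OR H = H
m8 = m1 XOR m7 = H XOR H = L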